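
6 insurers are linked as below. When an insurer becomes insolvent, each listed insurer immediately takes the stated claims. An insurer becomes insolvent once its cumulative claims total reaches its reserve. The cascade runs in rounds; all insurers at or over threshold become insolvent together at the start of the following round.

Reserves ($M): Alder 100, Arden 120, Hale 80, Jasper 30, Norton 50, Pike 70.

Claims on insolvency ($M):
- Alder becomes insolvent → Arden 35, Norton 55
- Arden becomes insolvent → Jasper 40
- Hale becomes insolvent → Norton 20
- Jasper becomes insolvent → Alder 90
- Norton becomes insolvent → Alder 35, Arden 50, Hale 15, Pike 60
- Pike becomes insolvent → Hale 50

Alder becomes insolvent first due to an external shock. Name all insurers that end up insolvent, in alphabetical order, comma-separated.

Round 1 — Alder becomes insolvent (initial).
  Arden: +35 → 35 < 120
  Norton: +55 → 55 ≥ 50
Round 2 — Norton becomes insolvent.
  Arden: +50 → 85 < 120
  Hale: +15 → 15 < 80
  Pike: +60 → 60 < 70
No further insolvencies.

Alder, Norton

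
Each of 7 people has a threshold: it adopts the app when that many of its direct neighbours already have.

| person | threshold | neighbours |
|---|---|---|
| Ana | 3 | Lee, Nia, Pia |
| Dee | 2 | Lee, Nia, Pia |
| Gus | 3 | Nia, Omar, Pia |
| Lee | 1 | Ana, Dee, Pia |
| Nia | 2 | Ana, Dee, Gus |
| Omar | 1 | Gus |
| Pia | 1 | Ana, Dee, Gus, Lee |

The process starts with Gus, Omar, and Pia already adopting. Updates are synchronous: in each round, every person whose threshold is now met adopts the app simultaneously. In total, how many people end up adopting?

7

Round 1 — Gus, Omar, Pia adopt the app (initial).
Round 2 — checking thresholds:
  Ana: 1 of 3 neighbours < 3, not yet.
  Dee: 1 of 3 neighbours < 2, not yet.
  Lee: 1 of 3 neighbours ≥ 1, adopts the app.
  Nia: 1 of 3 neighbours < 2, not yet.
Round 3 — checking thresholds:
  Ana: 2 of 3 neighbours < 3, not yet.
  Dee: 2 of 3 neighbours ≥ 2, adopts the app.
  Nia: 1 of 3 neighbours < 2, not yet.
Round 4 — checking thresholds:
  Ana: 2 of 3 neighbours < 3, not yet.
  Nia: 2 of 3 neighbours ≥ 2, adopts the app.
Round 5 — checking thresholds:
  Ana: 3 of 3 neighbours ≥ 3, adopts the app.
Round 6 — no new adoptions; cascade stops.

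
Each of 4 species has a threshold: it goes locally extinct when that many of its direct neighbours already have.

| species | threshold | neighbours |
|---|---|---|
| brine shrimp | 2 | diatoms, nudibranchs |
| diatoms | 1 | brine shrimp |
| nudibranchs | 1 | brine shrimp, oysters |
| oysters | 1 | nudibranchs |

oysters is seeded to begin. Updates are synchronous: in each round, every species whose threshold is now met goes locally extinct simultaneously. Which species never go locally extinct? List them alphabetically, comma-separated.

Round 1 — oysters goes locally extinct (initial).
Round 2 — checking thresholds:
  nudibranchs: 1 of 2 neighbours ≥ 1, goes locally extinct.
Round 3 — no new extinctions; cascade stops.

brine shrimp, diatoms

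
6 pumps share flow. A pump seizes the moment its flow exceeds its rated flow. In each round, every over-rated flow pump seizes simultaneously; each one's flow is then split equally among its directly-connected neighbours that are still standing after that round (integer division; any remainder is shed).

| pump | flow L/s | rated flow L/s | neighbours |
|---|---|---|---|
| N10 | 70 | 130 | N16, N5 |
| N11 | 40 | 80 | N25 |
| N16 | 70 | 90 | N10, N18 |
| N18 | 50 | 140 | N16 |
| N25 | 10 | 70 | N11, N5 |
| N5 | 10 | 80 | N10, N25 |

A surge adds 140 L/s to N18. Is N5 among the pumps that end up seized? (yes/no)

yes

Round 1 — N18 at 190 > 140. N18 seizes.
  N18 sheds 190 L/s to N16: 190 each.
    N16: 70+190 = 260 > 90
Round 2 — N16 seizes.
  N16 sheds 260 L/s to N10: 260 each.
    N10: 70+260 = 330 > 130
Round 3 — N10 seizes.
  N10 sheds 330 L/s to N5: 330 each.
    N5: 10+330 = 340 > 80
Round 4 — N5 seizes.
  N5 sheds 340 L/s to N25: 340 each.
    N25: 10+340 = 350 > 70
Round 5 — N25 seizes.
  N25 sheds 350 L/s to N11: 350 each.
    N11: 40+350 = 390 > 80
Round 6 — N11 seizes.
  N11 sheds 390 L/s: no online neighbours, lost.
No further seizures.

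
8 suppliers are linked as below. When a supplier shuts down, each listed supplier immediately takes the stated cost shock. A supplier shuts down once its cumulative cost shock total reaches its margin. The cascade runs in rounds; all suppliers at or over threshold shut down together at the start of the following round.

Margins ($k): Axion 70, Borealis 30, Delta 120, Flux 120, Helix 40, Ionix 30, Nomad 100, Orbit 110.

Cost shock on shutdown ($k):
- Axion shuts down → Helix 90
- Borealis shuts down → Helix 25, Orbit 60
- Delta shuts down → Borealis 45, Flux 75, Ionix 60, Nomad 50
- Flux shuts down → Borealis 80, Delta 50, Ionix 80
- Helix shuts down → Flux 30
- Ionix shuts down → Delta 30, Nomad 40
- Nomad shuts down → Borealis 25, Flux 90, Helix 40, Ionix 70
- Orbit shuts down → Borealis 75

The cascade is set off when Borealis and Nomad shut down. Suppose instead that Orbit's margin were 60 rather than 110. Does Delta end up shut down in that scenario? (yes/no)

With Orbit's margin at 60:
Round 1 — Borealis, Nomad shut down (initial).
  Flux: +90 → 90 < 120
  Helix: +25+40 → 65 ≥ 40
  Ionix: +70 → 70 ≥ 30
  Orbit: +60 → 60 ≥ 60
Round 2 — Helix, Ionix, Orbit shut down.
  Delta: +30 → 30 < 120
  Flux: +30 → 120 ≥ 120
Round 3 — Flux shuts down.
  Delta: +50 → 80 < 120
No further shutdowns.

no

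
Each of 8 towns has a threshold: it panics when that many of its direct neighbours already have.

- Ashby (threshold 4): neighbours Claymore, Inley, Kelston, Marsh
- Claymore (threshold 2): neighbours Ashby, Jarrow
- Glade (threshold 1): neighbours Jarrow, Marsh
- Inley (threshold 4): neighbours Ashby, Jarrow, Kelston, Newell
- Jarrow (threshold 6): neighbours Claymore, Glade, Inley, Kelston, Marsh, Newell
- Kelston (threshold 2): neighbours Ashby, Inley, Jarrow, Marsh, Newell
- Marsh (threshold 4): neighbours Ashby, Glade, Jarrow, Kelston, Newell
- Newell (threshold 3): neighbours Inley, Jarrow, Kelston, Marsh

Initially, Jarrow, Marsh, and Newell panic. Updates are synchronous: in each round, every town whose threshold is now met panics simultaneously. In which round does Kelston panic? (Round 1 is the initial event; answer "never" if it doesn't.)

2

Round 1 — Jarrow, Marsh, Newell panic (initial).
Round 2 — checking thresholds:
  Ashby: 1 of 4 neighbours < 4, holds.
  Claymore: 1 of 2 neighbours < 2, holds.
  Glade: 2 of 2 neighbours ≥ 1, panics.
  Inley: 2 of 4 neighbours < 4, holds.
  Kelston: 3 of 5 neighbours ≥ 2, panics.
Round 3 — no new panics; cascade stops.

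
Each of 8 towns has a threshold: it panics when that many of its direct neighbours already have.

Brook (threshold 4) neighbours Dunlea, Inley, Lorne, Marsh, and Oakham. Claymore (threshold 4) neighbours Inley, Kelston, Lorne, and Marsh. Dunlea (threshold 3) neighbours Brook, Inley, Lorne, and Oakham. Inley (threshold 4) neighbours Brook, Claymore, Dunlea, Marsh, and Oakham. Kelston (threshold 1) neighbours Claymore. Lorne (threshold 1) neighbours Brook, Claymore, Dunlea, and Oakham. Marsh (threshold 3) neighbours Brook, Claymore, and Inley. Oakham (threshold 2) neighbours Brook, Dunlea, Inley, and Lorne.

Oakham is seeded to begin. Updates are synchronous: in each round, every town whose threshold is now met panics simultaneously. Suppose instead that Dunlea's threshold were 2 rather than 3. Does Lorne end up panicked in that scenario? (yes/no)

With Dunlea's threshold at 2:
Round 1 — Oakham panics (initial).
Round 2 — checking thresholds:
  Brook: 1 of 5 neighbours < 4, below threshold.
  Dunlea: 1 of 4 neighbours < 2, below threshold.
  Inley: 1 of 5 neighbours < 4, below threshold.
  Lorne: 1 of 4 neighbours ≥ 1, panics.
Round 3 — checking thresholds:
  Brook: 2 of 5 neighbours < 4, below threshold.
  Claymore: 1 of 4 neighbours < 4, below threshold.
  Dunlea: 2 of 4 neighbours ≥ 2, panics.
  Inley: 1 of 5 neighbours < 4, below threshold.
Round 4 — no new panics; cascade stops.

yes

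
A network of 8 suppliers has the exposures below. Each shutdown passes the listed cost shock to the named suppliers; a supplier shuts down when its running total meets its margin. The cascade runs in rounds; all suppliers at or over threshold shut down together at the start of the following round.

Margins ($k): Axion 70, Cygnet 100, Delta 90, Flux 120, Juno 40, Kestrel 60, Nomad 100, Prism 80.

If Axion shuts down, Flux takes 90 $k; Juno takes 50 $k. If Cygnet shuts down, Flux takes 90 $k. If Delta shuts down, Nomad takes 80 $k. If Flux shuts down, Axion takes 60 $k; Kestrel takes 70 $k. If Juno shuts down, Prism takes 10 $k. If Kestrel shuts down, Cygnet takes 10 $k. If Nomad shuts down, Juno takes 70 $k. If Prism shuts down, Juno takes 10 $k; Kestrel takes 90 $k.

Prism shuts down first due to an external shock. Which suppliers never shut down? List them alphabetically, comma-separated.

Round 1 — Prism shuts down (initial).
  Juno: +10 → 10 < 40
  Kestrel: +90 → 90 ≥ 60
Round 2 — Kestrel shuts down.
  Cygnet: +10 → 10 < 100
No further shutdowns.

Axion, Cygnet, Delta, Flux, Juno, Nomad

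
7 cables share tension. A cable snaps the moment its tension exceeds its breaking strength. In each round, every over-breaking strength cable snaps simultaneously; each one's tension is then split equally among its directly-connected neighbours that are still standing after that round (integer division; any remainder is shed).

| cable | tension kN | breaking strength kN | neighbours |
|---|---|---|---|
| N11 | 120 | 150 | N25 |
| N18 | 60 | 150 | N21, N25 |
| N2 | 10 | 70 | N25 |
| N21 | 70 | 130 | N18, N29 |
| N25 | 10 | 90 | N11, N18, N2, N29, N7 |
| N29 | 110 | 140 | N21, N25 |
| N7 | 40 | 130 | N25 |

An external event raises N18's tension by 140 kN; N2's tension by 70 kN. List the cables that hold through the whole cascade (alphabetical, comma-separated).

N7

Round 1 — N18 at 200 > 150; N2 at 80 > 70. N18, N2 snap.
  N18 sheds 200 kN to N21, N25: 100 each.
    N21: 70+100 = 170 > 130
    N25: 10+100 = 110 > 90
  N2 sheds 80 kN to N25: 80 each.
    N25: 110+80 = 190 > 90
Round 2 — N21, N25 snap.
  N21 sheds 170 kN to N29: 170 each.
    N29: 110+170 = 280 > 140
  N25 sheds 190 kN to N11, N29, N7: 63 each (1 lost).
    N11: 120+63 = 183 > 150
    N29: 280+63 = 343 > 140
    N7: 40+63 = 103 ≤ 130
Round 3 — N11, N29 snap.
  N11 sheds 183 kN: no online neighbours, lost.
  N29 sheds 343 kN: no online neighbours, lost.
No further breaks.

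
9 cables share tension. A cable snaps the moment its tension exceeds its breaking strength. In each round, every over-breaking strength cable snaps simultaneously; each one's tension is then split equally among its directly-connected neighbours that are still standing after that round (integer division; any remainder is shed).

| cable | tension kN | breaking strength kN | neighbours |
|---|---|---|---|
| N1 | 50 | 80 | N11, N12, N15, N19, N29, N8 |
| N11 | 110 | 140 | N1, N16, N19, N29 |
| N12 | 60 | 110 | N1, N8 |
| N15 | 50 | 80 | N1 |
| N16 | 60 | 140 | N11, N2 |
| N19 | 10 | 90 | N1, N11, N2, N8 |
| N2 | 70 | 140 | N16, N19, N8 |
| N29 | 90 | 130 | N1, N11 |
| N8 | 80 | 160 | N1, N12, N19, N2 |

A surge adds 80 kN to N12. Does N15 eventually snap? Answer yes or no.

no

Round 1 — N12 at 140 > 110. N12 snaps.
  N12 sheds 140 kN to N1, N8: 70 each.
    N1: 50+70 = 120 > 80
    N8: 80+70 = 150 ≤ 160
Round 2 — N1 snaps.
  N1 sheds 120 kN to N11, N15, N19, N29, N8: 24 each.
    N11: 110+24 = 134 ≤ 140
    N15: 50+24 = 74 ≤ 80
    N19: 10+24 = 34 ≤ 90
    N29: 90+24 = 114 ≤ 130
    N8: 150+24 = 174 > 160
Round 3 — N8 snaps.
  N8 sheds 174 kN to N19, N2: 87 each.
    N19: 34+87 = 121 > 90
    N2: 70+87 = 157 > 140
Round 4 — N19, N2 snap.
  N19 sheds 121 kN to N11: 121 each.
    N11: 134+121 = 255 > 140
  N2 sheds 157 kN to N16: 157 each.
    N16: 60+157 = 217 > 140
Round 5 — N11, N16 snap.
  N11 sheds 255 kN to N29: 255 each.
    N29: 114+255 = 369 > 130
  N16 sheds 217 kN: no online neighbours, lost.
Round 6 — N29 snaps.
  N29 sheds 369 kN: no online neighbours, lost.
No further breaks.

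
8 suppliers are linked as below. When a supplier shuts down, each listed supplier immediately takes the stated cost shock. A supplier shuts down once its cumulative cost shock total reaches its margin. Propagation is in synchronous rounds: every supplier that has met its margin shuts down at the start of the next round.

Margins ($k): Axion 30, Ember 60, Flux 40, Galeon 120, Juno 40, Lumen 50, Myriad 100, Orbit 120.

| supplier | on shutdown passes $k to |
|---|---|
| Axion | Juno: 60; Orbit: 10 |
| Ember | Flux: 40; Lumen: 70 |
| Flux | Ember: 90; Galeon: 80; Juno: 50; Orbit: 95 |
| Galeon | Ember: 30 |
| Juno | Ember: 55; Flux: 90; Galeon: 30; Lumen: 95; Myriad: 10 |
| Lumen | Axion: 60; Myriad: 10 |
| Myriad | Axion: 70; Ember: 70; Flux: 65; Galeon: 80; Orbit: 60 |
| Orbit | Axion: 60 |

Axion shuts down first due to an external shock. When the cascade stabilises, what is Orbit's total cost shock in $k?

105

Round 1 — Axion shuts down (initial).
  Juno: +60 → 60 ≥ 40
  Orbit: +10 → 10 < 120
Round 2 — Juno shuts down.
  Ember: +55 → 55 < 60
  Flux: +90 → 90 ≥ 40
  Galeon: +30 → 30 < 120
  Lumen: +95 → 95 ≥ 50
  Myriad: +10 → 10 < 100
Round 3 — Flux, Lumen shut down.
  Ember: +90 → 145 ≥ 60
  Galeon: +80 → 110 < 120
  Myriad: +10 → 20 < 100
  Orbit: +95 → 105 < 120
Round 4 — Ember shuts down.
No further shutdowns.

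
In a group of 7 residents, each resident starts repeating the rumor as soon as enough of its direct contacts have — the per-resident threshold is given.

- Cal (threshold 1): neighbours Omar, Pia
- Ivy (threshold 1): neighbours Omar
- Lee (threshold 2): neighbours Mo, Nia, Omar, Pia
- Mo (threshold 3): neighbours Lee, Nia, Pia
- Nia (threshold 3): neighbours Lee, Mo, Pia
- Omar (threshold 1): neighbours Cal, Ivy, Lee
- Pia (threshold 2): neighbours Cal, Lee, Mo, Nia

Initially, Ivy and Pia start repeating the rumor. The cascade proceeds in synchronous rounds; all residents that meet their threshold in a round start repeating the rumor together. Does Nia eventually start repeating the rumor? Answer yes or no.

no

Round 1 — Ivy, Pia start repeating the rumor (initial).
Round 2 — checking thresholds:
  Cal: 1 of 2 neighbours ≥ 1, starts repeating the rumor.
  Lee: 1 of 4 neighbours < 2, holds.
  Mo: 1 of 3 neighbours < 3, holds.
  Nia: 1 of 3 neighbours < 3, holds.
  Omar: 1 of 3 neighbours ≥ 1, starts repeating the rumor.
Round 3 — checking thresholds:
  Lee: 2 of 4 neighbours ≥ 2, starts repeating the rumor.
  Mo: 1 of 3 neighbours < 3, holds.
  Nia: 1 of 3 neighbours < 3, holds.
Round 4 — no new spreads; cascade stops.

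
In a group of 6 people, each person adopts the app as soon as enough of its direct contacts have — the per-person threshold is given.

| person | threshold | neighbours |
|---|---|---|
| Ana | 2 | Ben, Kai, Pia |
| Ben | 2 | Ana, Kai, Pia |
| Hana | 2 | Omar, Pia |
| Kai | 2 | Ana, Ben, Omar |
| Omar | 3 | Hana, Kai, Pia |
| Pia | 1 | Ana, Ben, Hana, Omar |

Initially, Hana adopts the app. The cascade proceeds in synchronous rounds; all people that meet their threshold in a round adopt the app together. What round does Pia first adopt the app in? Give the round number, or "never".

Round 1 — Hana adopts the app (initial).
Round 2 — checking thresholds:
  Omar: 1 of 3 neighbours < 3, holds.
  Pia: 1 of 4 neighbours ≥ 1, adopts the app.
Round 3 — no new adoptions; cascade stops.

2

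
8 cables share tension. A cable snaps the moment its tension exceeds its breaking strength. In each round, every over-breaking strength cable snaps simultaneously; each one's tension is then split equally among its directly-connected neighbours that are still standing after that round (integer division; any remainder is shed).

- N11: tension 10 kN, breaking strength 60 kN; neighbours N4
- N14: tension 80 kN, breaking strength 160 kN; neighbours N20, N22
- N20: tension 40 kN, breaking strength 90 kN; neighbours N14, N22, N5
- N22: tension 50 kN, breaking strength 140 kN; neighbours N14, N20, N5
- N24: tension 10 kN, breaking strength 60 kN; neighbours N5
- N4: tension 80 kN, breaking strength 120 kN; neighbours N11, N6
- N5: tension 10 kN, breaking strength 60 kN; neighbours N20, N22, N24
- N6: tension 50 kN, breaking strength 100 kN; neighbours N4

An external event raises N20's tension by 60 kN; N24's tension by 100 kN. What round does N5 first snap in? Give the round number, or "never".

Round 1 — N20 at 100 > 90; N24 at 110 > 60. N20, N24 snap.
  N20 sheds 100 kN to N14, N22, N5: 33 each (1 lost).
    N14: 80+33 = 113 ≤ 160
    N22: 50+33 = 83 ≤ 140
    N5: 10+33 = 43 ≤ 60
  N24 sheds 110 kN to N5: 110 each.
    N5: 43+110 = 153 > 60
Round 2 — N5 snaps.
  N5 sheds 153 kN to N22: 153 each.
    N22: 83+153 = 236 > 140
Round 3 — N22 snaps.
  N22 sheds 236 kN to N14: 236 each.
    N14: 113+236 = 349 > 160
Round 4 — N14 snaps.
  N14 sheds 349 kN: no online neighbours, lost.
No further breaks.

2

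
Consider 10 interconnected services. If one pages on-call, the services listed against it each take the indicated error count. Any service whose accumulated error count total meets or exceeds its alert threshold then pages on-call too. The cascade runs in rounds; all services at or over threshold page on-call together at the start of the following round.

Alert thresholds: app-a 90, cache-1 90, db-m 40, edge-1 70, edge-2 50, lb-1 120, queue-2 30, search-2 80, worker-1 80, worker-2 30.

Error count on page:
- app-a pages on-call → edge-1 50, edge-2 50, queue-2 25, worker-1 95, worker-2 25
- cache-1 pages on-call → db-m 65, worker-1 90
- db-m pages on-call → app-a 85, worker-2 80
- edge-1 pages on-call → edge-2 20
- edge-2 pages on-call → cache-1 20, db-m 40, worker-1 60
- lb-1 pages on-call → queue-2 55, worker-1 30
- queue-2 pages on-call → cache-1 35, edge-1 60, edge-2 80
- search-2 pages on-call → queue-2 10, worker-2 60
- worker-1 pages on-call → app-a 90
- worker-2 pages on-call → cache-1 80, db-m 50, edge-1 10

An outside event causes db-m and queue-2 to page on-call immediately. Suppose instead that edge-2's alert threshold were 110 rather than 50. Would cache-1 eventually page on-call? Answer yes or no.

yes

With edge-2's alert threshold at 110:
Round 1 — db-m, queue-2 page on-call (initial).
  app-a: +85 → 85 < 90
  cache-1: +35 → 35 < 90
  edge-1: +60 → 60 < 70
  edge-2: +80 → 80 < 110
  worker-2: +80 → 80 ≥ 30
Round 2 — worker-2 pages on-call.
  cache-1: +80 → 115 ≥ 90
  edge-1: +10 → 70 ≥ 70
Round 3 — cache-1, edge-1 page on-call.
  edge-2: +20 → 100 < 110
  worker-1: +90 → 90 ≥ 80
Round 4 — worker-1 pages on-call.
  app-a: +90 → 175 ≥ 90
Round 5 — app-a pages on-call.
  edge-2: +50 → 150 ≥ 110
Round 6 — edge-2 pages on-call.
No further pages.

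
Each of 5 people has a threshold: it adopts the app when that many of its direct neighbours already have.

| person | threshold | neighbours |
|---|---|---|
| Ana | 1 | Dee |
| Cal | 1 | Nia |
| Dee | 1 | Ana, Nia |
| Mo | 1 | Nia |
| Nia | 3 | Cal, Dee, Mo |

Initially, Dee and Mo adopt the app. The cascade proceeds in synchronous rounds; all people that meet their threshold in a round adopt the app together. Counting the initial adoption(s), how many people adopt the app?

Round 1 — Dee, Mo adopt the app (initial).
Round 2 — checking thresholds:
  Ana: 1 of 1 neighbours ≥ 1, adopts the app.
  Nia: 2 of 3 neighbours < 3, holds.
Round 3 — no new adoptions; cascade stops.

3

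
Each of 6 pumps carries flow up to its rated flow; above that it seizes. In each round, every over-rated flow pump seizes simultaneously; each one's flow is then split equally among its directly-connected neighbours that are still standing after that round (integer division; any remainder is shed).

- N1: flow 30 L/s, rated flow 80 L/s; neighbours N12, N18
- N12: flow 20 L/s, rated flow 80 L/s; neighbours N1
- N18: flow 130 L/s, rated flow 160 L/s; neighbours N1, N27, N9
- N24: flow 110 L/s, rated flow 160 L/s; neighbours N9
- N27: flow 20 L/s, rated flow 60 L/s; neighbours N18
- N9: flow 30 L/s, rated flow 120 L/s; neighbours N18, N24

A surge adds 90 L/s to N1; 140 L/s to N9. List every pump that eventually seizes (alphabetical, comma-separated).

Round 1 — N1 at 120 > 80; N9 at 170 > 120. N1, N9 seize.
  N1 sheds 120 L/s to N12, N18: 60 each.
    N12: 20+60 = 80 ≤ 80
    N18: 130+60 = 190 > 160
  N9 sheds 170 L/s to N18, N24: 85 each.
    N18: 190+85 = 275 > 160
    N24: 110+85 = 195 > 160
Round 2 — N18, N24 seize.
  N18 sheds 275 L/s to N27: 275 each.
    N27: 20+275 = 295 > 60
  N24 sheds 195 L/s: no online neighbours, lost.
Round 3 — N27 seizes.
  N27 sheds 295 L/s: no online neighbours, lost.
No further seizures.

N1, N18, N24, N27, N9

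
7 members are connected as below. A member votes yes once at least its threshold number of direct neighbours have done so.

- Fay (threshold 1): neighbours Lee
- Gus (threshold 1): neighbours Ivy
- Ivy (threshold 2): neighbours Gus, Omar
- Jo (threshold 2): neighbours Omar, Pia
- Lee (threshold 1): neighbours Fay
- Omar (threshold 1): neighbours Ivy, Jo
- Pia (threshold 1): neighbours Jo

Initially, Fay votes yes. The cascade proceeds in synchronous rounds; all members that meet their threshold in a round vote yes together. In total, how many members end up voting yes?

Round 1 — Fay votes yes (initial).
Round 2 — checking thresholds:
  Lee: 1 of 1 neighbours ≥ 1, votes yes.
Round 3 — no new yes votes; cascade stops.

2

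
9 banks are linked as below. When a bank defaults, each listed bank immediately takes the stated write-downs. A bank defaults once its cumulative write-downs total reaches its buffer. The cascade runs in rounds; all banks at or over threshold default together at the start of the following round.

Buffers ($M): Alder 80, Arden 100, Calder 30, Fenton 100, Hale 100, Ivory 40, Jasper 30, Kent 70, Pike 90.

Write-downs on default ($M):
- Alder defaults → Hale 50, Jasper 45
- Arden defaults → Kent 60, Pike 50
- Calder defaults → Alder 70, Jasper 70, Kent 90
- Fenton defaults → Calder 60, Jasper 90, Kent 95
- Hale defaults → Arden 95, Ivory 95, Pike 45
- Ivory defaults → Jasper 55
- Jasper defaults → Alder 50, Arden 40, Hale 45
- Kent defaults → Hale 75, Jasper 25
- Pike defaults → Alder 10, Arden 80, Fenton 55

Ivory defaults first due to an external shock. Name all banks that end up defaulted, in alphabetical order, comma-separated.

Round 1 — Ivory defaults (initial).
  Jasper: +55 → 55 ≥ 30
Round 2 — Jasper defaults.
  Alder: +50 → 50 < 80
  Arden: +40 → 40 < 100
  Hale: +45 → 45 < 100
No further defaults.

Ivory, Jasper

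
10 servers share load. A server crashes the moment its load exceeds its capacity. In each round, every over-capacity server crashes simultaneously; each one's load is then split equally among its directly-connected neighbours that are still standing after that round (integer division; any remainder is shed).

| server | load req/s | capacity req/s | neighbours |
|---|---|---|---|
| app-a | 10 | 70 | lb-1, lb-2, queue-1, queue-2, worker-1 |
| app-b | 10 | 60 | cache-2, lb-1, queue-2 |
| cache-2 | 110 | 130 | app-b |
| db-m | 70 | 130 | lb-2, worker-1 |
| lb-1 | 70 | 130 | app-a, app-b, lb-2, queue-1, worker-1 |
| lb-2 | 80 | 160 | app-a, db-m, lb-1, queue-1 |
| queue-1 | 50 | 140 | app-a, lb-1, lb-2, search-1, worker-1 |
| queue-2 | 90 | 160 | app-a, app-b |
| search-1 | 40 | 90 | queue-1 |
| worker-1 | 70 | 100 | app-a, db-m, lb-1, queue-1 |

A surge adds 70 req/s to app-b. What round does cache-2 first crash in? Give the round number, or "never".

Round 1 — app-b at 80 > 60. app-b crashes.
  app-b sheds 80 req/s to cache-2, lb-1, queue-2: 26 each (2 lost).
    cache-2: 110+26 = 136 > 130
    lb-1: 70+26 = 96 ≤ 130
    queue-2: 90+26 = 116 ≤ 160
Round 2 — cache-2 crashes.
  cache-2 sheds 136 req/s: no online neighbours, lost.
No further crashes.

2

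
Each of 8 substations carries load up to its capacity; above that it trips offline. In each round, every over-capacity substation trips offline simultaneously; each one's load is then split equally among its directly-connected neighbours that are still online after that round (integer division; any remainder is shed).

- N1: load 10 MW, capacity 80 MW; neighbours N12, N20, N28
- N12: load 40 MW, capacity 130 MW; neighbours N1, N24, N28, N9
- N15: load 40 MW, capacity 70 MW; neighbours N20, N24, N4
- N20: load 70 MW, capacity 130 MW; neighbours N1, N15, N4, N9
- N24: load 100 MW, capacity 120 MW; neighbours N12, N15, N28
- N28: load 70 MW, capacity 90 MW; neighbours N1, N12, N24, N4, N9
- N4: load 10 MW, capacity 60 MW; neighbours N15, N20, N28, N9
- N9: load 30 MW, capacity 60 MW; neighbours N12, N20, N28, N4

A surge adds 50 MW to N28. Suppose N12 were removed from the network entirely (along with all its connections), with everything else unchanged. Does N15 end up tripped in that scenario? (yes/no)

With N12 removed:
Round 1 — N28 at 120 > 90. N28 trips offline.
  N28 sheds 120 MW to N1, N24, N4, N9: 30 each.
    N1: 10+30 = 40 ≤ 80
    N24: 100+30 = 130 > 120
    N4: 10+30 = 40 ≤ 60
    N9: 30+30 = 60 ≤ 60
Round 2 — N24 trips offline.
  N24 sheds 130 MW to N15: 130 each.
    N15: 40+130 = 170 > 70
Round 3 — N15 trips offline.
  N15 sheds 170 MW to N20, N4: 85 each.
    N20: 70+85 = 155 > 130
    N4: 40+85 = 125 > 60
Round 4 — N20, N4 trip offline.
  N20 sheds 155 MW to N1, N9: 77 each (1 lost).
    N1: 40+77 = 117 > 80
    N9: 60+77 = 137 > 60
  N4 sheds 125 MW to N9: 125 each.
    N9: 137+125 = 262 > 60
Round 5 — N1, N9 trip offline.
  N1 sheds 117 MW: no online neighbours, lost.
  N9 sheds 262 MW: no online neighbours, lost.
No further trips.

yes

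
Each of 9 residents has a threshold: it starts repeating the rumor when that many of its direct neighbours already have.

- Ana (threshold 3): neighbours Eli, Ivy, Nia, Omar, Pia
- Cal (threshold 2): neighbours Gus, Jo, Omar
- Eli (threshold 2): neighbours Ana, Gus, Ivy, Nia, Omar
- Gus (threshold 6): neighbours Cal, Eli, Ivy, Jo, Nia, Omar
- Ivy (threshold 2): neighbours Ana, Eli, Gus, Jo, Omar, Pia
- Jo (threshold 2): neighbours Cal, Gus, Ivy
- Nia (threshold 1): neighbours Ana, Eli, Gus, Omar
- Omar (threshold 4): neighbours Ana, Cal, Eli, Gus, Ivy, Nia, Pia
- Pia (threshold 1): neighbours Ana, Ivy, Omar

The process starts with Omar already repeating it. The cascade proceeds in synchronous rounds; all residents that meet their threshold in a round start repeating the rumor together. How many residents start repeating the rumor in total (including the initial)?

6

Round 1 — Omar starts repeating the rumor (initial).
Round 2 — checking thresholds:
  Ana: 1 of 5 neighbours < 3, holds.
  Cal: 1 of 3 neighbours < 2, holds.
  Eli: 1 of 5 neighbours < 2, holds.
  Gus: 1 of 6 neighbours < 6, holds.
  Ivy: 1 of 6 neighbours < 2, holds.
  Nia: 1 of 4 neighbours ≥ 1, starts repeating the rumor.
  Pia: 1 of 3 neighbours ≥ 1, starts repeating the rumor.
Round 3 — checking thresholds:
  Ana: 3 of 5 neighbours ≥ 3, starts repeating the rumor.
  Cal: 1 of 3 neighbours < 2, holds.
  Eli: 2 of 5 neighbours ≥ 2, starts repeating the rumor.
  Gus: 2 of 6 neighbours < 6, holds.
  Ivy: 2 of 6 neighbours ≥ 2, starts repeating the rumor.
Round 4 — no new spreads; cascade stops.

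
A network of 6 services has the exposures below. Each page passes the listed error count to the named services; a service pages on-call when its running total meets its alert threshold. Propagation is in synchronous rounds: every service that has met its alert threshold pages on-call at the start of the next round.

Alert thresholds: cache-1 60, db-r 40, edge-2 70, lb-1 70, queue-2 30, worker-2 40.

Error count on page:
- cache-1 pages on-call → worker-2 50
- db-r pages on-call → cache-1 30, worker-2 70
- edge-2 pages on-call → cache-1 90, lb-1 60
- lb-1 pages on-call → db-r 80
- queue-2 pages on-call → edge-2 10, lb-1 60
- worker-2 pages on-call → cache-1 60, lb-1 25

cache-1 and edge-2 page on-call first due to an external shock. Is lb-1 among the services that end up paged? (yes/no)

Round 1 — cache-1, edge-2 page on-call (initial).
  lb-1: +60 → 60 < 70
  worker-2: +50 → 50 ≥ 40
Round 2 — worker-2 pages on-call.
  lb-1: +25 → 85 ≥ 70
Round 3 — lb-1 pages on-call.
  db-r: +80 → 80 ≥ 40
Round 4 — db-r pages on-call.
No further pages.

yes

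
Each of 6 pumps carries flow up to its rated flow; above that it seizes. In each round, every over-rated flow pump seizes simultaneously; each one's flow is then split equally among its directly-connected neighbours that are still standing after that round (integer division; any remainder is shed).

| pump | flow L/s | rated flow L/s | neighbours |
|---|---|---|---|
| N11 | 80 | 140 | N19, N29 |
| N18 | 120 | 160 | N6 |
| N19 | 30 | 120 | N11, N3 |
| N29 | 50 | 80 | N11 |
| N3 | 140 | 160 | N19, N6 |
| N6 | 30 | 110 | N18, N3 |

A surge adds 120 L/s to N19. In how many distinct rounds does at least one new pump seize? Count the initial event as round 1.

Round 1 — N19 at 150 > 120. N19 seizes.
  N19 sheds 150 L/s to N11, N3: 75 each.
    N11: 80+75 = 155 > 140
    N3: 140+75 = 215 > 160
Round 2 — N11, N3 seize.
  N11 sheds 155 L/s to N29: 155 each.
    N29: 50+155 = 205 > 80
  N3 sheds 215 L/s to N6: 215 each.
    N6: 30+215 = 245 > 110
Round 3 — N29, N6 seize.
  N29 sheds 205 L/s: no online neighbours, lost.
  N6 sheds 245 L/s to N18: 245 each.
    N18: 120+245 = 365 > 160
Round 4 — N18 seizes.
  N18 sheds 365 L/s: no online neighbours, lost.
No further seizures.

4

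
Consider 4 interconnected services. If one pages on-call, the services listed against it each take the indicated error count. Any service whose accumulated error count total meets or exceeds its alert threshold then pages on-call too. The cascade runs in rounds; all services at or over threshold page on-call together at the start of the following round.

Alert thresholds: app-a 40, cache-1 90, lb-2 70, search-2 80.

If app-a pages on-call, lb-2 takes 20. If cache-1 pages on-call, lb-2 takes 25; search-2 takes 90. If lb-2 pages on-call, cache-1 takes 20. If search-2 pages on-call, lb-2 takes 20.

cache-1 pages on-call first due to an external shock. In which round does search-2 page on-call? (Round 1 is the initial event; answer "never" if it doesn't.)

2

Round 1 — cache-1 pages on-call (initial).
  lb-2: +25 → 25 < 70
  search-2: +90 → 90 ≥ 80
Round 2 — search-2 pages on-call.
  lb-2: +20 → 45 < 70
No further pages.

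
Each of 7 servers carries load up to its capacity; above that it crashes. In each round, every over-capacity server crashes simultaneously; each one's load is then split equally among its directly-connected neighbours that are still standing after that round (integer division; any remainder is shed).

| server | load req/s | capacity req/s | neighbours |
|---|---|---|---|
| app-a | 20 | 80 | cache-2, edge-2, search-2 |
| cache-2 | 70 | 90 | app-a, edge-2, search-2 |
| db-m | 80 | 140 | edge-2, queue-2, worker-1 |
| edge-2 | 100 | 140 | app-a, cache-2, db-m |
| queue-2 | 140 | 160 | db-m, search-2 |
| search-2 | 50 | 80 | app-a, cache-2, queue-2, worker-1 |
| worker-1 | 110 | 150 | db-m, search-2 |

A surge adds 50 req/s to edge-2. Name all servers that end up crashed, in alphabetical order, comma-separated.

Round 1 — edge-2 at 150 > 140. edge-2 crashes.
  edge-2 sheds 150 req/s to app-a, cache-2, db-m: 50 each.
    app-a: 20+50 = 70 ≤ 80
    cache-2: 70+50 = 120 > 90
    db-m: 80+50 = 130 ≤ 140
Round 2 — cache-2 crashes.
  cache-2 sheds 120 req/s to app-a, search-2: 60 each.
    app-a: 70+60 = 130 > 80
    search-2: 50+60 = 110 > 80
Round 3 — app-a, search-2 crash.
  app-a sheds 130 req/s: no online neighbours, lost.
  search-2 sheds 110 req/s to queue-2, worker-1: 55 each.
    queue-2: 140+55 = 195 > 160
    worker-1: 110+55 = 165 > 150
Round 4 — queue-2, worker-1 crash.
  queue-2 sheds 195 req/s to db-m: 195 each.
    db-m: 130+195 = 325 > 140
  worker-1 sheds 165 req/s to db-m: 165 each.
    db-m: 325+165 = 490 > 140
Round 5 — db-m crashes.
  db-m sheds 490 req/s: no online neighbours, lost.
No further crashes.

app-a, cache-2, db-m, edge-2, queue-2, search-2, worker-1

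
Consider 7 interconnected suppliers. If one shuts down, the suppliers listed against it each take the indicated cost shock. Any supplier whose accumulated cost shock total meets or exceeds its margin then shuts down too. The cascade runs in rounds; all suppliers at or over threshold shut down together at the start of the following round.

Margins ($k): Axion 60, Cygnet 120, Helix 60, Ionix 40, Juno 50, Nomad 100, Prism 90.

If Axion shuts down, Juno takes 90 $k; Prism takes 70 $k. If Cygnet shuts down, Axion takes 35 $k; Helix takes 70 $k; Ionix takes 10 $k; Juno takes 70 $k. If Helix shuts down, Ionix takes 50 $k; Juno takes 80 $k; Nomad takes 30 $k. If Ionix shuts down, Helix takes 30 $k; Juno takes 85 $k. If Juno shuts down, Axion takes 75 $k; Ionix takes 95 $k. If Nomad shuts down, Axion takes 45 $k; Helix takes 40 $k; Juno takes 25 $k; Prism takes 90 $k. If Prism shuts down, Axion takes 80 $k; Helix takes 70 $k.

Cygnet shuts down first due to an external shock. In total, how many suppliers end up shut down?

Round 1 — Cygnet shuts down (initial).
  Axion: +35 → 35 < 60
  Helix: +70 → 70 ≥ 60
  Ionix: +10 → 10 < 40
  Juno: +70 → 70 ≥ 50
Round 2 — Helix, Juno shut down.
  Axion: +75 → 110 ≥ 60
  Ionix: +50+95 → 155 ≥ 40
  Nomad: +30 → 30 < 100
Round 3 — Axion, Ionix shut down.
  Prism: +70 → 70 < 90
No further shutdowns.

5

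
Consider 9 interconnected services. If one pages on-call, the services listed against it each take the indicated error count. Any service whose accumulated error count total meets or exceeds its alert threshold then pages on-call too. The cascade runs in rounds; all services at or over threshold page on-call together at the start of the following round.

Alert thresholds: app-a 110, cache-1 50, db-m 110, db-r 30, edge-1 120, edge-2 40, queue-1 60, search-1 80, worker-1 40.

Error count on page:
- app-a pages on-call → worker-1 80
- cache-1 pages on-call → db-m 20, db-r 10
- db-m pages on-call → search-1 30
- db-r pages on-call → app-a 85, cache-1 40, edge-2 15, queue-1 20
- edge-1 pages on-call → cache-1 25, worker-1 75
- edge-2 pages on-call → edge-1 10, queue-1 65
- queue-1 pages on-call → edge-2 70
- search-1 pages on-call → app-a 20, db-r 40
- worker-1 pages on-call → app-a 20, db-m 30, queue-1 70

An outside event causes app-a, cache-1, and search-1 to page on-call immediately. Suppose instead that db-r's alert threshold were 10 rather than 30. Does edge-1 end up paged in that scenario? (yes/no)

With db-r's alert threshold at 10:
Round 1 — app-a, cache-1, search-1 page on-call (initial).
  db-m: +20 → 20 < 110
  db-r: +10+40 → 50 ≥ 10
  worker-1: +80 → 80 ≥ 40
Round 2 — db-r, worker-1 page on-call.
  db-m: +30 → 50 < 110
  edge-2: +15 → 15 < 40
  queue-1: +20+70 → 90 ≥ 60
Round 3 — queue-1 pages on-call.
  edge-2: +70 → 85 ≥ 40
Round 4 — edge-2 pages on-call.
  edge-1: +10 → 10 < 120
No further pages.

no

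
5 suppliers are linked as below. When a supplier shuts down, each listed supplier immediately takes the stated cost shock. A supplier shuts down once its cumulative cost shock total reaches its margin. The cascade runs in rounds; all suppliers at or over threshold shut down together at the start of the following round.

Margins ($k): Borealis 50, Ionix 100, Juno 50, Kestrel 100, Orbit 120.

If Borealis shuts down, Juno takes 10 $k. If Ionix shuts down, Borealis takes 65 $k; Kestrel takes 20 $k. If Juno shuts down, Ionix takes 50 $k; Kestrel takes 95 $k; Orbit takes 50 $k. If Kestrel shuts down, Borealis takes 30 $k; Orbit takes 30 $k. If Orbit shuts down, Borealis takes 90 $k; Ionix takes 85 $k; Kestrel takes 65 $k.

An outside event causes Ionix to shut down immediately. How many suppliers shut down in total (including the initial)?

Round 1 — Ionix shuts down (initial).
  Borealis: +65 → 65 ≥ 50
  Kestrel: +20 → 20 < 100
Round 2 — Borealis shuts down.
  Juno: +10 → 10 < 50
No further shutdowns.

2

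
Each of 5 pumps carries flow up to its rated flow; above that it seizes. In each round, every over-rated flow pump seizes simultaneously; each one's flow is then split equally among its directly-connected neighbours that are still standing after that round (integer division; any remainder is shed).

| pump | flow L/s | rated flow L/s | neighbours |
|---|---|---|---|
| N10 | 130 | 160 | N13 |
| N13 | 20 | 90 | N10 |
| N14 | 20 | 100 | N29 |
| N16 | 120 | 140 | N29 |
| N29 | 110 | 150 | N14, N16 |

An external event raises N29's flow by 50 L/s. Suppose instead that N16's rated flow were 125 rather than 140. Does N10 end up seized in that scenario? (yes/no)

With N16's rated flow at 125:
Round 1 — N29 at 160 > 150. N29 seizes.
  N29 sheds 160 L/s to N14, N16: 80 each.
    N14: 20+80 = 100 ≤ 100
    N16: 120+80 = 200 > 125
Round 2 — N16 seizes.
  N16 sheds 200 L/s: no online neighbours, lost.
No further seizures.

no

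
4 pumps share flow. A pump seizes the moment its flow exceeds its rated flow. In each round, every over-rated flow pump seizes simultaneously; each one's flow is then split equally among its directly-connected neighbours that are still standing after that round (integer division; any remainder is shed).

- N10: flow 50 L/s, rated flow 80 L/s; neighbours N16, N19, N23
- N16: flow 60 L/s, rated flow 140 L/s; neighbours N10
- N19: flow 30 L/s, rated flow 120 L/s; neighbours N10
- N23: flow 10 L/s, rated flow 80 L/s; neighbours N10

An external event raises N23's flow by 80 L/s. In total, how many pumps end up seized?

2

Round 1 — N23 at 90 > 80. N23 seizes.
  N23 sheds 90 L/s to N10: 90 each.
    N10: 50+90 = 140 > 80
Round 2 — N10 seizes.
  N10 sheds 140 L/s to N16, N19: 70 each.
    N16: 60+70 = 130 ≤ 140
    N19: 30+70 = 100 ≤ 120
No further seizures.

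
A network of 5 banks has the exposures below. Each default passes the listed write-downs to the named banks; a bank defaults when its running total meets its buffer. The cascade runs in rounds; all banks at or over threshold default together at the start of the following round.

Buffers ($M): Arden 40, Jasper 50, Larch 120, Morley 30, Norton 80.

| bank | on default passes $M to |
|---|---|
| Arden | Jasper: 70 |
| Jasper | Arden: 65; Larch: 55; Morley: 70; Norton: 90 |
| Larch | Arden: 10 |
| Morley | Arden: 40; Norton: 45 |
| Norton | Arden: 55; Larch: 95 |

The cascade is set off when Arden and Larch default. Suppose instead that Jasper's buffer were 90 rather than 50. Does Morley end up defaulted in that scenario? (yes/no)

no

With Jasper's buffer at 90:
Round 1 — Arden, Larch default (initial).
  Jasper: +70 → 70 < 90
No further defaults.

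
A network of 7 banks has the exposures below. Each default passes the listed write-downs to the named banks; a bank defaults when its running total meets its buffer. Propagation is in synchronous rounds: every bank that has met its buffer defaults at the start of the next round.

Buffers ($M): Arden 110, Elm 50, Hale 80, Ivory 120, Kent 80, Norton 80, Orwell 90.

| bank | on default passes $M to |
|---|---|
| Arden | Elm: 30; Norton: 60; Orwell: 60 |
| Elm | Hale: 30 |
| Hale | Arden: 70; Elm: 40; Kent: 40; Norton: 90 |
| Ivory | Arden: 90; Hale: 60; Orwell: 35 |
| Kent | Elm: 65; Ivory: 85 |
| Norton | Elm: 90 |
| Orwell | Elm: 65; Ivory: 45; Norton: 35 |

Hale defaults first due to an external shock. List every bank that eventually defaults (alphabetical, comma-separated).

Round 1 — Hale defaults (initial).
  Arden: +70 → 70 < 110
  Elm: +40 → 40 < 50
  Kent: +40 → 40 < 80
  Norton: +90 → 90 ≥ 80
Round 2 — Norton defaults.
  Elm: +90 → 130 ≥ 50
Round 3 — Elm defaults.
No further defaults.

Elm, Hale, Norton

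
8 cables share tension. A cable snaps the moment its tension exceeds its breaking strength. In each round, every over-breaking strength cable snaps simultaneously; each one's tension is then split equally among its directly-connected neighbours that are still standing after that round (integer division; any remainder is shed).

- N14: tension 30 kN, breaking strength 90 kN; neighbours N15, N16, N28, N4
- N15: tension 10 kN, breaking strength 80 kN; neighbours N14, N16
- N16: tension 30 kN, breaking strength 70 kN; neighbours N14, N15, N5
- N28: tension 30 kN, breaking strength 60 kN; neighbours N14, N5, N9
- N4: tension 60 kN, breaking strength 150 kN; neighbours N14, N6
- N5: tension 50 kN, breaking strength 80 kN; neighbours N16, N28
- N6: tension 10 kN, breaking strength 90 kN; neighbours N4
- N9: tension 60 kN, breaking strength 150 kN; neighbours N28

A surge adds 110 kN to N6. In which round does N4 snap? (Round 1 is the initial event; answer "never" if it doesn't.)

2

Round 1 — N6 at 120 > 90. N6 snaps.
  N6 sheds 120 kN to N4: 120 each.
    N4: 60+120 = 180 > 150
Round 2 — N4 snaps.
  N4 sheds 180 kN to N14: 180 each.
    N14: 30+180 = 210 > 90
Round 3 — N14 snaps.
  N14 sheds 210 kN to N15, N16, N28: 70 each.
    N15: 10+70 = 80 ≤ 80
    N16: 30+70 = 100 > 70
    N28: 30+70 = 100 > 60
Round 4 — N16, N28 snap.
  N16 sheds 100 kN to N15, N5: 50 each.
    N15: 80+50 = 130 > 80
    N5: 50+50 = 100 > 80
  N28 sheds 100 kN to N5, N9: 50 each.
    N5: 100+50 = 150 > 80
    N9: 60+50 = 110 ≤ 150
Round 5 — N15, N5 snap.
  N15 sheds 130 kN: no online neighbours, lost.
  N5 sheds 150 kN: no online neighbours, lost.
No further breaks.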